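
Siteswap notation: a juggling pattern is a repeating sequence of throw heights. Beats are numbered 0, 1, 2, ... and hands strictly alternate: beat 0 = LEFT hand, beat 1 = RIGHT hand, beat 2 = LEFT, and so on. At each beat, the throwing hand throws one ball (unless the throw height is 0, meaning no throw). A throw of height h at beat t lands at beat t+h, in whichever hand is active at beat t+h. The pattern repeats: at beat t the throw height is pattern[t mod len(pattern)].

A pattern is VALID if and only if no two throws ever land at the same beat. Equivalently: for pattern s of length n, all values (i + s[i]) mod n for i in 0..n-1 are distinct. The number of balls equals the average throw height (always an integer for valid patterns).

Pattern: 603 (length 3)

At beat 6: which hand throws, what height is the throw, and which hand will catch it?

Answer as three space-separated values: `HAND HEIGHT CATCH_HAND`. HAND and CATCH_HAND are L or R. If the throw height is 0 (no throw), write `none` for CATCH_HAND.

Answer: L 6 L

Derivation:
Beat 6: 6 mod 2 = 0, so hand = L
Throw height = pattern[6 mod 3] = pattern[0] = 6
Lands at beat 6+6=12, 12 mod 2 = 0, so catch hand = L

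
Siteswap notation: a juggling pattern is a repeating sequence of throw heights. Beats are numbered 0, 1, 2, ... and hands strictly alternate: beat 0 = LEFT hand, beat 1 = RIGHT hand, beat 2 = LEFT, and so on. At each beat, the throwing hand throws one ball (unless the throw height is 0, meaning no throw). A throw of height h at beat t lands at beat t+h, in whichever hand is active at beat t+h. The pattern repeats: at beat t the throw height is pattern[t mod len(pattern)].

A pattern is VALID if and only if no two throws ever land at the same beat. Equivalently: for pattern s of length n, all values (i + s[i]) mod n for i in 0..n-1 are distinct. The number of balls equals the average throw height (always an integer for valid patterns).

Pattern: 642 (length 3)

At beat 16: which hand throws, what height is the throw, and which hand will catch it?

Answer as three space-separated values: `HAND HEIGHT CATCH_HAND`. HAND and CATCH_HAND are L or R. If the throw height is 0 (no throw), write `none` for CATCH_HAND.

Beat 16: 16 mod 2 = 0, so hand = L
Throw height = pattern[16 mod 3] = pattern[1] = 4
Lands at beat 16+4=20, 20 mod 2 = 0, so catch hand = L

Answer: L 4 L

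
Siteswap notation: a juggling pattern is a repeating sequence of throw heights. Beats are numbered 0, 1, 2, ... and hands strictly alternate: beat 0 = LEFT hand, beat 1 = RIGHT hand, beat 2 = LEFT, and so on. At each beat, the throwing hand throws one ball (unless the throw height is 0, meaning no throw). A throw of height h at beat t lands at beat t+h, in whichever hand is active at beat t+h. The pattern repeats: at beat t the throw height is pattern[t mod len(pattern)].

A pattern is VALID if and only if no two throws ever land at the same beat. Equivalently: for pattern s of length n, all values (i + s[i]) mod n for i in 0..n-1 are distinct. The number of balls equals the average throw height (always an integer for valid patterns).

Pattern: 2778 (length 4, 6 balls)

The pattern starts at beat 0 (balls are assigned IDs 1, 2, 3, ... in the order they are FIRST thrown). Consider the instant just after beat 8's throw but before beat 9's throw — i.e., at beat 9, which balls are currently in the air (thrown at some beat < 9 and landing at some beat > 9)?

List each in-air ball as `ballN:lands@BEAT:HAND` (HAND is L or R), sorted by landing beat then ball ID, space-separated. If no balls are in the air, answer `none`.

Answer: ball2:lands@10:L ball3:lands@11:R ball5:lands@12:L ball4:lands@13:R ball6:lands@15:R

Derivation:
Beat 0 (L): throw ball1 h=2 -> lands@2:L; in-air after throw: [b1@2:L]
Beat 1 (R): throw ball2 h=7 -> lands@8:L; in-air after throw: [b1@2:L b2@8:L]
Beat 2 (L): throw ball1 h=7 -> lands@9:R; in-air after throw: [b2@8:L b1@9:R]
Beat 3 (R): throw ball3 h=8 -> lands@11:R; in-air after throw: [b2@8:L b1@9:R b3@11:R]
Beat 4 (L): throw ball4 h=2 -> lands@6:L; in-air after throw: [b4@6:L b2@8:L b1@9:R b3@11:R]
Beat 5 (R): throw ball5 h=7 -> lands@12:L; in-air after throw: [b4@6:L b2@8:L b1@9:R b3@11:R b5@12:L]
Beat 6 (L): throw ball4 h=7 -> lands@13:R; in-air after throw: [b2@8:L b1@9:R b3@11:R b5@12:L b4@13:R]
Beat 7 (R): throw ball6 h=8 -> lands@15:R; in-air after throw: [b2@8:L b1@9:R b3@11:R b5@12:L b4@13:R b6@15:R]
Beat 8 (L): throw ball2 h=2 -> lands@10:L; in-air after throw: [b1@9:R b2@10:L b3@11:R b5@12:L b4@13:R b6@15:R]
Beat 9 (R): throw ball1 h=7 -> lands@16:L; in-air after throw: [b2@10:L b3@11:R b5@12:L b4@13:R b6@15:R b1@16:L]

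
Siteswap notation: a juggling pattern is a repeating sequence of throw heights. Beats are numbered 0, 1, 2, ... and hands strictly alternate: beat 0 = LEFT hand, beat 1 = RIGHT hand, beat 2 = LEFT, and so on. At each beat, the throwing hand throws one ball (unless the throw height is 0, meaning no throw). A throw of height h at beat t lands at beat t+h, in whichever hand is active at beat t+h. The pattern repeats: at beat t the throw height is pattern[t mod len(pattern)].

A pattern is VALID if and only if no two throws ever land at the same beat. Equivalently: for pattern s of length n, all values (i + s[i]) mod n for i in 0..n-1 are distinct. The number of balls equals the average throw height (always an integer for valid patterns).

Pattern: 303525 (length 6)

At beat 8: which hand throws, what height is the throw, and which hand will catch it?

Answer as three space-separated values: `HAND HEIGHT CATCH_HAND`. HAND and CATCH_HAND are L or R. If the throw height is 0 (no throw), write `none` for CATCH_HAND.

Answer: L 3 R

Derivation:
Beat 8: 8 mod 2 = 0, so hand = L
Throw height = pattern[8 mod 6] = pattern[2] = 3
Lands at beat 8+3=11, 11 mod 2 = 1, so catch hand = R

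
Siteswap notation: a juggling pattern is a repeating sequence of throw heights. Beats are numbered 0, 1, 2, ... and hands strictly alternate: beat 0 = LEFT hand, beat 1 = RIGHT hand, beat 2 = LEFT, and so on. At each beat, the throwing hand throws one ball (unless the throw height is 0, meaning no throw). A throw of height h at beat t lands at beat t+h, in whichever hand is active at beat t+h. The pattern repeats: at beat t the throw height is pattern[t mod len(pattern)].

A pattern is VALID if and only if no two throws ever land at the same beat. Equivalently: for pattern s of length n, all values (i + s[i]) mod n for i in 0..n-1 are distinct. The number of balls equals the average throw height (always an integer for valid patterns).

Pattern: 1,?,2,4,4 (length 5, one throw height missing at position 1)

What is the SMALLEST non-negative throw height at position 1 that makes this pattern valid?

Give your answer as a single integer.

i=0: (0 + 1) mod 5 = 1
i=1: s[i]=? (unknown)
i=2: (2 + 2) mod 5 = 4
i=3: (3 + 4) mod 5 = 2
i=4: (4 + 4) mod 5 = 3
Known residues: [1, 2, 3, 4]; need a permutation of 0..4, so missing residue r = 0
Need (1 + s) mod 5 = 0; smallest s = (0 - 1) mod 5 = 4

Answer: 4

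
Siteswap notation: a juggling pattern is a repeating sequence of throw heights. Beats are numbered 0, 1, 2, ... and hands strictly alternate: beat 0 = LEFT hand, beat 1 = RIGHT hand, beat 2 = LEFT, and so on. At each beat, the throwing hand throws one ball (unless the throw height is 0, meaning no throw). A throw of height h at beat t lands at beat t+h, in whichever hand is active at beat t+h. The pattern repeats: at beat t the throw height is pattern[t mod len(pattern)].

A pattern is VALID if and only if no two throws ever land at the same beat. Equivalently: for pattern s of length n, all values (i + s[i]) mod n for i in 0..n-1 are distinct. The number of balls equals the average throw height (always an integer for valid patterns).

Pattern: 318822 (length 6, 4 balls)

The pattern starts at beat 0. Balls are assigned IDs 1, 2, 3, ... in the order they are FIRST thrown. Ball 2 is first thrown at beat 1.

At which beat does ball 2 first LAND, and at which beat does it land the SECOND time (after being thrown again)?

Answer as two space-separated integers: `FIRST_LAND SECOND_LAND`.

Beat 0 (L): throw ball1 h=3 -> lands@3:R; in-air after throw: [b1@3:R]
Beat 1 (R): throw ball2 h=1 -> lands@2:L; in-air after throw: [b2@2:L b1@3:R]
Beat 2 (L): throw ball2 h=8 -> lands@10:L; in-air after throw: [b1@3:R b2@10:L]
Beat 3 (R): throw ball1 h=8 -> lands@11:R; in-air after throw: [b2@10:L b1@11:R]
Beat 4 (L): throw ball3 h=2 -> lands@6:L; in-air after throw: [b3@6:L b2@10:L b1@11:R]
Beat 5 (R): throw ball4 h=2 -> lands@7:R; in-air after throw: [b3@6:L b4@7:R b2@10:L b1@11:R]
Beat 6 (L): throw ball3 h=3 -> lands@9:R; in-air after throw: [b4@7:R b3@9:R b2@10:L b1@11:R]
Beat 7 (R): throw ball4 h=1 -> lands@8:L; in-air after throw: [b4@8:L b3@9:R b2@10:L b1@11:R]
Beat 8 (L): throw ball4 h=8 -> lands@16:L; in-air after throw: [b3@9:R b2@10:L b1@11:R b4@16:L]
Beat 9 (R): throw ball3 h=8 -> lands@17:R; in-air after throw: [b2@10:L b1@11:R b4@16:L b3@17:R]
Beat 10 (L): throw ball2 h=2 -> lands@12:L; in-air after throw: [b1@11:R b2@12:L b4@16:L b3@17:R]
Ball 2: thrown@1 h=1 -> first land @2; rethrown@2 h=8 -> second land @10

Answer: 2 10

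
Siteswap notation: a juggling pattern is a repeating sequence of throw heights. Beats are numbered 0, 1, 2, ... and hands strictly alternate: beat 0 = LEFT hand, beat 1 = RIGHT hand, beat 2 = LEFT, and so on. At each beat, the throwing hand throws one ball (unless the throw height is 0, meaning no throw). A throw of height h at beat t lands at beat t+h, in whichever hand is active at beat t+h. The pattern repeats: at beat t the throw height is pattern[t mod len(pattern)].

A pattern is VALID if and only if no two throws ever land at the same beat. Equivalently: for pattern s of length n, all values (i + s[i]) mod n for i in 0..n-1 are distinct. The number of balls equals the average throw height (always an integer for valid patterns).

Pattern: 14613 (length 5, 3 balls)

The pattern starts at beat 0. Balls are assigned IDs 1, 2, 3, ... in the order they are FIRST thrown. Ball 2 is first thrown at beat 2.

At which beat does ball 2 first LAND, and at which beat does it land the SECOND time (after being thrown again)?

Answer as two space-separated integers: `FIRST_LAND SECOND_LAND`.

Beat 0 (L): throw ball1 h=1 -> lands@1:R; in-air after throw: [b1@1:R]
Beat 1 (R): throw ball1 h=4 -> lands@5:R; in-air after throw: [b1@5:R]
Beat 2 (L): throw ball2 h=6 -> lands@8:L; in-air after throw: [b1@5:R b2@8:L]
Beat 3 (R): throw ball3 h=1 -> lands@4:L; in-air after throw: [b3@4:L b1@5:R b2@8:L]
Beat 4 (L): throw ball3 h=3 -> lands@7:R; in-air after throw: [b1@5:R b3@7:R b2@8:L]
Beat 5 (R): throw ball1 h=1 -> lands@6:L; in-air after throw: [b1@6:L b3@7:R b2@8:L]
Beat 6 (L): throw ball1 h=4 -> lands@10:L; in-air after throw: [b3@7:R b2@8:L b1@10:L]
Beat 7 (R): throw ball3 h=6 -> lands@13:R; in-air after throw: [b2@8:L b1@10:L b3@13:R]
Beat 8 (L): throw ball2 h=1 -> lands@9:R; in-air after throw: [b2@9:R b1@10:L b3@13:R]
Beat 9 (R): throw ball2 h=3 -> lands@12:L; in-air after throw: [b1@10:L b2@12:L b3@13:R]
Ball 2: thrown@2 h=6 -> first land @8; rethrown@8 h=1 -> second land @9

Answer: 8 9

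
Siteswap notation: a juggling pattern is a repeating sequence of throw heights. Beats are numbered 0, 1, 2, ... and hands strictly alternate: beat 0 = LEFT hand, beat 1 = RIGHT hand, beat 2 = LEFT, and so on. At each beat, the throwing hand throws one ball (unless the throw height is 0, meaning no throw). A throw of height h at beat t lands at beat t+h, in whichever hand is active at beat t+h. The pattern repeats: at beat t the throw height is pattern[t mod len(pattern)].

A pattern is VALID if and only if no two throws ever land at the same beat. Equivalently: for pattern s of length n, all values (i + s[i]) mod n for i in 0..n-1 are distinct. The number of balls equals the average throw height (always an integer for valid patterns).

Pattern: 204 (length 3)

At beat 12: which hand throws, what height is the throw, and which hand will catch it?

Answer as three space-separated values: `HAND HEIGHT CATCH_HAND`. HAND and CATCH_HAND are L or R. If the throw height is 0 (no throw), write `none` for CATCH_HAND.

Answer: L 2 L

Derivation:
Beat 12: 12 mod 2 = 0, so hand = L
Throw height = pattern[12 mod 3] = pattern[0] = 2
Lands at beat 12+2=14, 14 mod 2 = 0, so catch hand = L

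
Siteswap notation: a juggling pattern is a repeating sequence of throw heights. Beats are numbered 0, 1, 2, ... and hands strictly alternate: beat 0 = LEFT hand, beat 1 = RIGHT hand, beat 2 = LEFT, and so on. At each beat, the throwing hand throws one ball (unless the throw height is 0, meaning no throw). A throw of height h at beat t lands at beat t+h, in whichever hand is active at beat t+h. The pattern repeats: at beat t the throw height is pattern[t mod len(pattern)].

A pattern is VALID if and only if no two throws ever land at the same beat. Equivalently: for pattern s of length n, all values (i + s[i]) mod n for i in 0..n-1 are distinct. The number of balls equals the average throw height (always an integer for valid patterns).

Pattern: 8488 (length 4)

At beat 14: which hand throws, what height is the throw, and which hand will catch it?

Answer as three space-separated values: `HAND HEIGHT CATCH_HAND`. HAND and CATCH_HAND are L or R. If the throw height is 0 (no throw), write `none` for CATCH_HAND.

Beat 14: 14 mod 2 = 0, so hand = L
Throw height = pattern[14 mod 4] = pattern[2] = 8
Lands at beat 14+8=22, 22 mod 2 = 0, so catch hand = L

Answer: L 8 L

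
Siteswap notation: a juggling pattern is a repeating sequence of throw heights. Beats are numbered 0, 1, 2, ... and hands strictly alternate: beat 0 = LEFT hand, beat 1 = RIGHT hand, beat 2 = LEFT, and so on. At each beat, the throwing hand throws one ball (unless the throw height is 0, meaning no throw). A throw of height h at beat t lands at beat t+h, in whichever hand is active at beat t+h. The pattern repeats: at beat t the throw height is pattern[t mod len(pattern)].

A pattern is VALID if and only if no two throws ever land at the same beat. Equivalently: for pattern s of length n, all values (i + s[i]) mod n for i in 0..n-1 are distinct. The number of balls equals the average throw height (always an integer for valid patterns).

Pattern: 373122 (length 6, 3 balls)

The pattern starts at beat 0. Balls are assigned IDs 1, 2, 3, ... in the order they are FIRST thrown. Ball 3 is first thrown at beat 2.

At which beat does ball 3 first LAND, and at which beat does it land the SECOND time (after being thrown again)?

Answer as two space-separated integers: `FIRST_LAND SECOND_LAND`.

Answer: 5 7

Derivation:
Beat 0 (L): throw ball1 h=3 -> lands@3:R; in-air after throw: [b1@3:R]
Beat 1 (R): throw ball2 h=7 -> lands@8:L; in-air after throw: [b1@3:R b2@8:L]
Beat 2 (L): throw ball3 h=3 -> lands@5:R; in-air after throw: [b1@3:R b3@5:R b2@8:L]
Beat 3 (R): throw ball1 h=1 -> lands@4:L; in-air after throw: [b1@4:L b3@5:R b2@8:L]
Beat 4 (L): throw ball1 h=2 -> lands@6:L; in-air after throw: [b3@5:R b1@6:L b2@8:L]
Beat 5 (R): throw ball3 h=2 -> lands@7:R; in-air after throw: [b1@6:L b3@7:R b2@8:L]
Beat 6 (L): throw ball1 h=3 -> lands@9:R; in-air after throw: [b3@7:R b2@8:L b1@9:R]
Beat 7 (R): throw ball3 h=7 -> lands@14:L; in-air after throw: [b2@8:L b1@9:R b3@14:L]
Ball 3: thrown@2 h=3 -> first land @5; rethrown@5 h=2 -> second land @7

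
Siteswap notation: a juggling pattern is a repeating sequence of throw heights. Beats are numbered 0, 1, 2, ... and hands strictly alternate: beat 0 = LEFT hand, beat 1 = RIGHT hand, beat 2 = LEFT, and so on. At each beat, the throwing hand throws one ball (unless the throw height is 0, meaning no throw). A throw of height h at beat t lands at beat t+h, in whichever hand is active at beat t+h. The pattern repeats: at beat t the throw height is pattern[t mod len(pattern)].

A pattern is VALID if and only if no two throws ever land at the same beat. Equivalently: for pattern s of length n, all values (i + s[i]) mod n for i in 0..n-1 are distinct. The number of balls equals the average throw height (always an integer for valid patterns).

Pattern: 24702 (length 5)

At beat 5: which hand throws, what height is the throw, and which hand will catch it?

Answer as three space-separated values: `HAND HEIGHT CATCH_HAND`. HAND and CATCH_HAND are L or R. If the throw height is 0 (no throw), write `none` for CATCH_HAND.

Answer: R 2 R

Derivation:
Beat 5: 5 mod 2 = 1, so hand = R
Throw height = pattern[5 mod 5] = pattern[0] = 2
Lands at beat 5+2=7, 7 mod 2 = 1, so catch hand = R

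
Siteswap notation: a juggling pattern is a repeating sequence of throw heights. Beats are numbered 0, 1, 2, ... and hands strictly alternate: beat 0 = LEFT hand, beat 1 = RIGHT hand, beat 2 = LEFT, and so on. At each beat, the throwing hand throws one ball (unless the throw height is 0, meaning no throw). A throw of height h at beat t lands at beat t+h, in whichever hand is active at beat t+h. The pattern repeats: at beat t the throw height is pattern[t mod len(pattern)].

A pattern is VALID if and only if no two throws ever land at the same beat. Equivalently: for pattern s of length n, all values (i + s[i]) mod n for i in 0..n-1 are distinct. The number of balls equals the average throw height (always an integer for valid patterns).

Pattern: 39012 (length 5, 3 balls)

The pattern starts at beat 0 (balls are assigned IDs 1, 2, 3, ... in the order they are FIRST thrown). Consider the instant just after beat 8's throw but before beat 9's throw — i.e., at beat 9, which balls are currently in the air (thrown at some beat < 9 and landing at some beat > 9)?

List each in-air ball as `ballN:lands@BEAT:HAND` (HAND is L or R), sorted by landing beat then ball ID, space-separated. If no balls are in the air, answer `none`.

Answer: ball2:lands@10:L ball1:lands@15:R

Derivation:
Beat 0 (L): throw ball1 h=3 -> lands@3:R; in-air after throw: [b1@3:R]
Beat 1 (R): throw ball2 h=9 -> lands@10:L; in-air after throw: [b1@3:R b2@10:L]
Beat 3 (R): throw ball1 h=1 -> lands@4:L; in-air after throw: [b1@4:L b2@10:L]
Beat 4 (L): throw ball1 h=2 -> lands@6:L; in-air after throw: [b1@6:L b2@10:L]
Beat 5 (R): throw ball3 h=3 -> lands@8:L; in-air after throw: [b1@6:L b3@8:L b2@10:L]
Beat 6 (L): throw ball1 h=9 -> lands@15:R; in-air after throw: [b3@8:L b2@10:L b1@15:R]
Beat 8 (L): throw ball3 h=1 -> lands@9:R; in-air after throw: [b3@9:R b2@10:L b1@15:R]
Beat 9 (R): throw ball3 h=2 -> lands@11:R; in-air after throw: [b2@10:L b3@11:R b1@15:R]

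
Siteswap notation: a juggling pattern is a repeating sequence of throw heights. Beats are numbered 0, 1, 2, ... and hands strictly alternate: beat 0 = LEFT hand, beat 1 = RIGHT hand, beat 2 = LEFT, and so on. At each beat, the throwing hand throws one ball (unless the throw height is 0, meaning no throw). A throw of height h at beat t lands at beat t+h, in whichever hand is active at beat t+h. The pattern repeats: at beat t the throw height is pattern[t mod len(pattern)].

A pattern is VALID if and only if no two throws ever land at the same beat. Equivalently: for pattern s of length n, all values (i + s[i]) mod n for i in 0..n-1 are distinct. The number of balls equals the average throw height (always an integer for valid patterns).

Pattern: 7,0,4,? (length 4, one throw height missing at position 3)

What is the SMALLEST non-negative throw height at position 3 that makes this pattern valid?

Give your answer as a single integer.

i=0: (0 + 7) mod 4 = 3
i=1: (1 + 0) mod 4 = 1
i=2: (2 + 4) mod 4 = 2
i=3: s[i]=? (unknown)
Known residues: [1, 2, 3]; need a permutation of 0..3, so missing residue r = 0
Need (3 + s) mod 4 = 0; smallest s = (0 - 3) mod 4 = 1

Answer: 1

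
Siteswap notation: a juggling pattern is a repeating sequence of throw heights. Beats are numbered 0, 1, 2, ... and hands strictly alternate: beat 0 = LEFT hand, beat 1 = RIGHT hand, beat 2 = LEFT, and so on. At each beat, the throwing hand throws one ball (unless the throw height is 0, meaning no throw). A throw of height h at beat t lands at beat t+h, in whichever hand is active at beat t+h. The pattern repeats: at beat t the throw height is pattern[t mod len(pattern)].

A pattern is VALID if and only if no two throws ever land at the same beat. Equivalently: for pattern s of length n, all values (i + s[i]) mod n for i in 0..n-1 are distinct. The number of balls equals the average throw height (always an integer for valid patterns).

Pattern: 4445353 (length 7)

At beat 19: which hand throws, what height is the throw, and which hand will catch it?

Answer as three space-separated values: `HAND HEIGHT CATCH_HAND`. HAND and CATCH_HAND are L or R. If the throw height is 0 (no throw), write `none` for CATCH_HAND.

Answer: R 5 L

Derivation:
Beat 19: 19 mod 2 = 1, so hand = R
Throw height = pattern[19 mod 7] = pattern[5] = 5
Lands at beat 19+5=24, 24 mod 2 = 0, so catch hand = L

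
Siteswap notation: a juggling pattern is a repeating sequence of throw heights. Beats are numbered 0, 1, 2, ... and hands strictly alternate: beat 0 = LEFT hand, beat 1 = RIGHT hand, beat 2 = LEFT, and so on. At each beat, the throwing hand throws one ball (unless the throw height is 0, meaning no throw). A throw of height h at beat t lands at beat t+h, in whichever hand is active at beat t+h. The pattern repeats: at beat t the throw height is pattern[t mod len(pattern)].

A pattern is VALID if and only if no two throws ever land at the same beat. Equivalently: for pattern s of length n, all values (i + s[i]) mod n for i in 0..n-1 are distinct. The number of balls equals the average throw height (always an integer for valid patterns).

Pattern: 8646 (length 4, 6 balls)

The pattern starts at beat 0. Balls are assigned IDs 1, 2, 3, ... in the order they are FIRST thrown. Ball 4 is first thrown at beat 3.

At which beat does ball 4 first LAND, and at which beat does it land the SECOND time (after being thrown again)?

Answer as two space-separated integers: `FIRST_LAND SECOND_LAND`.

Beat 0 (L): throw ball1 h=8 -> lands@8:L; in-air after throw: [b1@8:L]
Beat 1 (R): throw ball2 h=6 -> lands@7:R; in-air after throw: [b2@7:R b1@8:L]
Beat 2 (L): throw ball3 h=4 -> lands@6:L; in-air after throw: [b3@6:L b2@7:R b1@8:L]
Beat 3 (R): throw ball4 h=6 -> lands@9:R; in-air after throw: [b3@6:L b2@7:R b1@8:L b4@9:R]
Beat 4 (L): throw ball5 h=8 -> lands@12:L; in-air after throw: [b3@6:L b2@7:R b1@8:L b4@9:R b5@12:L]
Beat 5 (R): throw ball6 h=6 -> lands@11:R; in-air after throw: [b3@6:L b2@7:R b1@8:L b4@9:R b6@11:R b5@12:L]
Beat 6 (L): throw ball3 h=4 -> lands@10:L; in-air after throw: [b2@7:R b1@8:L b4@9:R b3@10:L b6@11:R b5@12:L]
Beat 7 (R): throw ball2 h=6 -> lands@13:R; in-air after throw: [b1@8:L b4@9:R b3@10:L b6@11:R b5@12:L b2@13:R]
Beat 8 (L): throw ball1 h=8 -> lands@16:L; in-air after throw: [b4@9:R b3@10:L b6@11:R b5@12:L b2@13:R b1@16:L]
Beat 9 (R): throw ball4 h=6 -> lands@15:R; in-air after throw: [b3@10:L b6@11:R b5@12:L b2@13:R b4@15:R b1@16:L]
Beat 10 (L): throw ball3 h=4 -> lands@14:L; in-air after throw: [b6@11:R b5@12:L b2@13:R b3@14:L b4@15:R b1@16:L]
Beat 11 (R): throw ball6 h=6 -> lands@17:R; in-air after throw: [b5@12:L b2@13:R b3@14:L b4@15:R b1@16:L b6@17:R]
Beat 12 (L): throw ball5 h=8 -> lands@20:L; in-air after throw: [b2@13:R b3@14:L b4@15:R b1@16:L b6@17:R b5@20:L]
Beat 13 (R): throw ball2 h=6 -> lands@19:R; in-air after throw: [b3@14:L b4@15:R b1@16:L b6@17:R b2@19:R b5@20:L]
Beat 14 (L): throw ball3 h=4 -> lands@18:L; in-air after throw: [b4@15:R b1@16:L b6@17:R b3@18:L b2@19:R b5@20:L]
Beat 15 (R): throw ball4 h=6 -> lands@21:R; in-air after throw: [b1@16:L b6@17:R b3@18:L b2@19:R b5@20:L b4@21:R]
Ball 4: thrown@3 h=6 -> first land @9; rethrown@9 h=6 -> second land @15

Answer: 9 15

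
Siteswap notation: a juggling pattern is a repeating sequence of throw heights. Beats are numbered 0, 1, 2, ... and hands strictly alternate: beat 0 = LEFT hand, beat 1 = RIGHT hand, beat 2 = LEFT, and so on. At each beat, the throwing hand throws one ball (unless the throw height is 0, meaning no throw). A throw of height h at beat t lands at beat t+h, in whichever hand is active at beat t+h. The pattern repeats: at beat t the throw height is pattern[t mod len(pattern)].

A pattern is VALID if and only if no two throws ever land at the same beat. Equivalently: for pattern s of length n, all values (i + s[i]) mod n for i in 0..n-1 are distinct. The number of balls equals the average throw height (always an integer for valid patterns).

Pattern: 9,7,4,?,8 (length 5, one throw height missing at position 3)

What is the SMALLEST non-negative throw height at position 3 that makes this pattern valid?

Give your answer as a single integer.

Answer: 2

Derivation:
i=0: (0 + 9) mod 5 = 4
i=1: (1 + 7) mod 5 = 3
i=2: (2 + 4) mod 5 = 1
i=3: s[i]=? (unknown)
i=4: (4 + 8) mod 5 = 2
Known residues: [1, 2, 3, 4]; need a permutation of 0..4, so missing residue r = 0
Need (3 + s) mod 5 = 0; smallest s = (0 - 3) mod 5 = 2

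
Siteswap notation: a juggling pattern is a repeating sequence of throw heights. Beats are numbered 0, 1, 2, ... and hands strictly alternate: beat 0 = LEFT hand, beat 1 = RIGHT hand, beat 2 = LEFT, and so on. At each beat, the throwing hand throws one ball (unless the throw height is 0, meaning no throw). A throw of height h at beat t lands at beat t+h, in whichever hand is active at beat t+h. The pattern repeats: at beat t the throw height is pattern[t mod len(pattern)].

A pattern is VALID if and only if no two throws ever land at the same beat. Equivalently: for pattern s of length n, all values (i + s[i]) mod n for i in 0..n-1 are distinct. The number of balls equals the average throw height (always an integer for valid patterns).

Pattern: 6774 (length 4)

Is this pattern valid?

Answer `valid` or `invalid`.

i=0: (i + s[i]) mod n = (0 + 6) mod 4 = 2
i=1: (i + s[i]) mod n = (1 + 7) mod 4 = 0
i=2: (i + s[i]) mod n = (2 + 7) mod 4 = 1
i=3: (i + s[i]) mod n = (3 + 4) mod 4 = 3
Residues: [2, 0, 1, 3], distinct: True

Answer: valid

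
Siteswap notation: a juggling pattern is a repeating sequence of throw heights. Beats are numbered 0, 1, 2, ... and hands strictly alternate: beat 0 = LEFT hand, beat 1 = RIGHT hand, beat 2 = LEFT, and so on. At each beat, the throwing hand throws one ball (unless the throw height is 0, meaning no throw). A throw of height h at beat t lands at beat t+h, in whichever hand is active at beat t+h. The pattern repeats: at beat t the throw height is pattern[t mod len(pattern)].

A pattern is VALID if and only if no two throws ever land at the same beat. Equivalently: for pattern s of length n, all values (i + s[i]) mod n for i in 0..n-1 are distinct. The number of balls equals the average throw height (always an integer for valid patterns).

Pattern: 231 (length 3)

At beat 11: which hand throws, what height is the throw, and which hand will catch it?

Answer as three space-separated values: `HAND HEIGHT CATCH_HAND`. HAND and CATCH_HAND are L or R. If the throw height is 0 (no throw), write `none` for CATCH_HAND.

Beat 11: 11 mod 2 = 1, so hand = R
Throw height = pattern[11 mod 3] = pattern[2] = 1
Lands at beat 11+1=12, 12 mod 2 = 0, so catch hand = L

Answer: R 1 L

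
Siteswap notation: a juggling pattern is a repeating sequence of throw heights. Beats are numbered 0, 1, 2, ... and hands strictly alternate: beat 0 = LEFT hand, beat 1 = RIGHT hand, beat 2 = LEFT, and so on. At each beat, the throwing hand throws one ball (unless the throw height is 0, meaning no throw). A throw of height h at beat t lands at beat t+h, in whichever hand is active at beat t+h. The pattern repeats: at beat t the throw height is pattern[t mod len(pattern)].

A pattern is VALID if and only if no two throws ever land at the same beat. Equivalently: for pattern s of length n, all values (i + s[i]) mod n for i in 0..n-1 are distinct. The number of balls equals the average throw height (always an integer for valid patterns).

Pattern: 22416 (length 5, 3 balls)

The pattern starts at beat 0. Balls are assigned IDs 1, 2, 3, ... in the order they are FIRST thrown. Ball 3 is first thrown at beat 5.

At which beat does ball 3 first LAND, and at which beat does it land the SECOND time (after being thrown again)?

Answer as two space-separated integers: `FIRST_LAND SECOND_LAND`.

Answer: 7 11

Derivation:
Beat 0 (L): throw ball1 h=2 -> lands@2:L; in-air after throw: [b1@2:L]
Beat 1 (R): throw ball2 h=2 -> lands@3:R; in-air after throw: [b1@2:L b2@3:R]
Beat 2 (L): throw ball1 h=4 -> lands@6:L; in-air after throw: [b2@3:R b1@6:L]
Beat 3 (R): throw ball2 h=1 -> lands@4:L; in-air after throw: [b2@4:L b1@6:L]
Beat 4 (L): throw ball2 h=6 -> lands@10:L; in-air after throw: [b1@6:L b2@10:L]
Beat 5 (R): throw ball3 h=2 -> lands@7:R; in-air after throw: [b1@6:L b3@7:R b2@10:L]
Beat 6 (L): throw ball1 h=2 -> lands@8:L; in-air after throw: [b3@7:R b1@8:L b2@10:L]
Beat 7 (R): throw ball3 h=4 -> lands@11:R; in-air after throw: [b1@8:L b2@10:L b3@11:R]
Beat 8 (L): throw ball1 h=1 -> lands@9:R; in-air after throw: [b1@9:R b2@10:L b3@11:R]
Beat 9 (R): throw ball1 h=6 -> lands@15:R; in-air after throw: [b2@10:L b3@11:R b1@15:R]
Beat 10 (L): throw ball2 h=2 -> lands@12:L; in-air after throw: [b3@11:R b2@12:L b1@15:R]
Beat 11 (R): throw ball3 h=2 -> lands@13:R; in-air after throw: [b2@12:L b3@13:R b1@15:R]
Ball 3: thrown@5 h=2 -> first land @7; rethrown@7 h=4 -> second land @11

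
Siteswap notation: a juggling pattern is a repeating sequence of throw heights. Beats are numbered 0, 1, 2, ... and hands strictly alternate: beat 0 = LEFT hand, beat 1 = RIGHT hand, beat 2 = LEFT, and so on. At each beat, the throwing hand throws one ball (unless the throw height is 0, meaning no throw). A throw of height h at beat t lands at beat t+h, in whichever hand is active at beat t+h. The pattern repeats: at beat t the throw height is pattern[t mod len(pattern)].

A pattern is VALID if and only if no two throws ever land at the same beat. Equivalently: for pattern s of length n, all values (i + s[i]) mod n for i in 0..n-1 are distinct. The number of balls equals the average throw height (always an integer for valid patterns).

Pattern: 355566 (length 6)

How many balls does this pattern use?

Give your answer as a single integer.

Pattern = [3, 5, 5, 5, 6, 6], length n = 6
  position 0: throw height = 3, running sum = 3
  position 1: throw height = 5, running sum = 8
  position 2: throw height = 5, running sum = 13
  position 3: throw height = 5, running sum = 18
  position 4: throw height = 6, running sum = 24
  position 5: throw height = 6, running sum = 30
Total sum = 30; balls = sum / n = 30 / 6 = 5

Answer: 5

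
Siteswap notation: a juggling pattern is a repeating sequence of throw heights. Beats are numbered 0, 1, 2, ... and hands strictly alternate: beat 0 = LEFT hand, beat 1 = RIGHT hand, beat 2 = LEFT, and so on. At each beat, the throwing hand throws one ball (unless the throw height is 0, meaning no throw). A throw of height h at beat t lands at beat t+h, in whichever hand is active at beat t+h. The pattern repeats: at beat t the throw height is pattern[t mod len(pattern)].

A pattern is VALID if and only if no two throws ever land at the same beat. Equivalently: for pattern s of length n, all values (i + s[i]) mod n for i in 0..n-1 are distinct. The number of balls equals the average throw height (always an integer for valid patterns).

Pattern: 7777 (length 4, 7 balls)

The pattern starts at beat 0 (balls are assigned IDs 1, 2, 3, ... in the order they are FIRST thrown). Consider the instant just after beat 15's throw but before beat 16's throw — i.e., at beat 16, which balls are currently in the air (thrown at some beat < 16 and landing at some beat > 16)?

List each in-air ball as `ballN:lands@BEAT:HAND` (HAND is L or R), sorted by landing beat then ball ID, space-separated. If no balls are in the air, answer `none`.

Answer: ball4:lands@17:R ball5:lands@18:L ball6:lands@19:R ball7:lands@20:L ball1:lands@21:R ball2:lands@22:L

Derivation:
Beat 0 (L): throw ball1 h=7 -> lands@7:R; in-air after throw: [b1@7:R]
Beat 1 (R): throw ball2 h=7 -> lands@8:L; in-air after throw: [b1@7:R b2@8:L]
Beat 2 (L): throw ball3 h=7 -> lands@9:R; in-air after throw: [b1@7:R b2@8:L b3@9:R]
Beat 3 (R): throw ball4 h=7 -> lands@10:L; in-air after throw: [b1@7:R b2@8:L b3@9:R b4@10:L]
Beat 4 (L): throw ball5 h=7 -> lands@11:R; in-air after throw: [b1@7:R b2@8:L b3@9:R b4@10:L b5@11:R]
Beat 5 (R): throw ball6 h=7 -> lands@12:L; in-air after throw: [b1@7:R b2@8:L b3@9:R b4@10:L b5@11:R b6@12:L]
Beat 6 (L): throw ball7 h=7 -> lands@13:R; in-air after throw: [b1@7:R b2@8:L b3@9:R b4@10:L b5@11:R b6@12:L b7@13:R]
Beat 7 (R): throw ball1 h=7 -> lands@14:L; in-air after throw: [b2@8:L b3@9:R b4@10:L b5@11:R b6@12:L b7@13:R b1@14:L]
Beat 8 (L): throw ball2 h=7 -> lands@15:R; in-air after throw: [b3@9:R b4@10:L b5@11:R b6@12:L b7@13:R b1@14:L b2@15:R]
Beat 9 (R): throw ball3 h=7 -> lands@16:L; in-air after throw: [b4@10:L b5@11:R b6@12:L b7@13:R b1@14:L b2@15:R b3@16:L]
Beat 10 (L): throw ball4 h=7 -> lands@17:R; in-air after throw: [b5@11:R b6@12:L b7@13:R b1@14:L b2@15:R b3@16:L b4@17:R]
Beat 11 (R): throw ball5 h=7 -> lands@18:L; in-air after throw: [b6@12:L b7@13:R b1@14:L b2@15:R b3@16:L b4@17:R b5@18:L]
Beat 12 (L): throw ball6 h=7 -> lands@19:R; in-air after throw: [b7@13:R b1@14:L b2@15:R b3@16:L b4@17:R b5@18:L b6@19:R]
Beat 13 (R): throw ball7 h=7 -> lands@20:L; in-air after throw: [b1@14:L b2@15:R b3@16:L b4@17:R b5@18:L b6@19:R b7@20:L]
Beat 14 (L): throw ball1 h=7 -> lands@21:R; in-air after throw: [b2@15:R b3@16:L b4@17:R b5@18:L b6@19:R b7@20:L b1@21:R]
Beat 15 (R): throw ball2 h=7 -> lands@22:L; in-air after throw: [b3@16:L b4@17:R b5@18:L b6@19:R b7@20:L b1@21:R b2@22:L]
Beat 16 (L): throw ball3 h=7 -> lands@23:R; in-air after throw: [b4@17:R b5@18:L b6@19:R b7@20:L b1@21:R b2@22:L b3@23:R]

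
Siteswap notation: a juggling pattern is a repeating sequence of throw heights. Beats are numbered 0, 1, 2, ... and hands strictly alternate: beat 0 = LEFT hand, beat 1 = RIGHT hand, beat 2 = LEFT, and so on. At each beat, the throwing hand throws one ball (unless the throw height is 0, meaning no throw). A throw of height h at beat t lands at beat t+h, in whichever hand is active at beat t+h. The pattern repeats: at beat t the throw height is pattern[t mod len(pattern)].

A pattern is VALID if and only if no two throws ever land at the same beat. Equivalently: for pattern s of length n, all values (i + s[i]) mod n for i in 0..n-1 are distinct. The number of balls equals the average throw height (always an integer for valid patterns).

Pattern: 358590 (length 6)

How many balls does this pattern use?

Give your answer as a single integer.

Answer: 5

Derivation:
Pattern = [3, 5, 8, 5, 9, 0], length n = 6
  position 0: throw height = 3, running sum = 3
  position 1: throw height = 5, running sum = 8
  position 2: throw height = 8, running sum = 16
  position 3: throw height = 5, running sum = 21
  position 4: throw height = 9, running sum = 30
  position 5: throw height = 0, running sum = 30
Total sum = 30; balls = sum / n = 30 / 6 = 5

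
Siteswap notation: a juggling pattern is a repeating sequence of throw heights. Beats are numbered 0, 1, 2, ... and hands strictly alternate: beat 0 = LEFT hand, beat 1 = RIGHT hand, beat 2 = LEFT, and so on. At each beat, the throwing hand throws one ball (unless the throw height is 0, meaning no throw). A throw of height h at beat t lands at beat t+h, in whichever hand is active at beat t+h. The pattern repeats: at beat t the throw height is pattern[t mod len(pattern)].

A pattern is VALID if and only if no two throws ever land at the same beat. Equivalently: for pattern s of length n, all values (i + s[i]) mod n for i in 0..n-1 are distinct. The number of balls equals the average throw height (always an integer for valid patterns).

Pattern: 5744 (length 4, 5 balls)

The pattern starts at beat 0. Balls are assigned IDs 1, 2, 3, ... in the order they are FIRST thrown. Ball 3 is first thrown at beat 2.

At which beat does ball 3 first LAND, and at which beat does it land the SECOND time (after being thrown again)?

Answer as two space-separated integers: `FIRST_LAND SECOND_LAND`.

Beat 0 (L): throw ball1 h=5 -> lands@5:R; in-air after throw: [b1@5:R]
Beat 1 (R): throw ball2 h=7 -> lands@8:L; in-air after throw: [b1@5:R b2@8:L]
Beat 2 (L): throw ball3 h=4 -> lands@6:L; in-air after throw: [b1@5:R b3@6:L b2@8:L]
Beat 3 (R): throw ball4 h=4 -> lands@7:R; in-air after throw: [b1@5:R b3@6:L b4@7:R b2@8:L]
Beat 4 (L): throw ball5 h=5 -> lands@9:R; in-air after throw: [b1@5:R b3@6:L b4@7:R b2@8:L b5@9:R]
Beat 5 (R): throw ball1 h=7 -> lands@12:L; in-air after throw: [b3@6:L b4@7:R b2@8:L b5@9:R b1@12:L]
Beat 6 (L): throw ball3 h=4 -> lands@10:L; in-air after throw: [b4@7:R b2@8:L b5@9:R b3@10:L b1@12:L]
Beat 7 (R): throw ball4 h=4 -> lands@11:R; in-air after throw: [b2@8:L b5@9:R b3@10:L b4@11:R b1@12:L]
Beat 8 (L): throw ball2 h=5 -> lands@13:R; in-air after throw: [b5@9:R b3@10:L b4@11:R b1@12:L b2@13:R]
Beat 9 (R): throw ball5 h=7 -> lands@16:L; in-air after throw: [b3@10:L b4@11:R b1@12:L b2@13:R b5@16:L]
Beat 10 (L): throw ball3 h=4 -> lands@14:L; in-air after throw: [b4@11:R b1@12:L b2@13:R b3@14:L b5@16:L]
Ball 3: thrown@2 h=4 -> first land @6; rethrown@6 h=4 -> second land @10

Answer: 6 10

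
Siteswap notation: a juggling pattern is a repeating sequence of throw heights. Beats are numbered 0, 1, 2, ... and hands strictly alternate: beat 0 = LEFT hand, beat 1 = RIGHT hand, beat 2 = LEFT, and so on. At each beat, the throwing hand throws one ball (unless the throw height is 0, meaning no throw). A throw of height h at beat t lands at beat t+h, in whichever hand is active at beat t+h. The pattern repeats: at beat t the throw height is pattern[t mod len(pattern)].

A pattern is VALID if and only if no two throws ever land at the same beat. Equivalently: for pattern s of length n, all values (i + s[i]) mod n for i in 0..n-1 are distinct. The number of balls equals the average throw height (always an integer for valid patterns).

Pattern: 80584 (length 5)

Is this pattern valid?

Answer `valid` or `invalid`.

Answer: invalid

Derivation:
i=0: (i + s[i]) mod n = (0 + 8) mod 5 = 3
i=1: (i + s[i]) mod n = (1 + 0) mod 5 = 1
i=2: (i + s[i]) mod n = (2 + 5) mod 5 = 2
i=3: (i + s[i]) mod n = (3 + 8) mod 5 = 1
i=4: (i + s[i]) mod n = (4 + 4) mod 5 = 3
Residues: [3, 1, 2, 1, 3], distinct: False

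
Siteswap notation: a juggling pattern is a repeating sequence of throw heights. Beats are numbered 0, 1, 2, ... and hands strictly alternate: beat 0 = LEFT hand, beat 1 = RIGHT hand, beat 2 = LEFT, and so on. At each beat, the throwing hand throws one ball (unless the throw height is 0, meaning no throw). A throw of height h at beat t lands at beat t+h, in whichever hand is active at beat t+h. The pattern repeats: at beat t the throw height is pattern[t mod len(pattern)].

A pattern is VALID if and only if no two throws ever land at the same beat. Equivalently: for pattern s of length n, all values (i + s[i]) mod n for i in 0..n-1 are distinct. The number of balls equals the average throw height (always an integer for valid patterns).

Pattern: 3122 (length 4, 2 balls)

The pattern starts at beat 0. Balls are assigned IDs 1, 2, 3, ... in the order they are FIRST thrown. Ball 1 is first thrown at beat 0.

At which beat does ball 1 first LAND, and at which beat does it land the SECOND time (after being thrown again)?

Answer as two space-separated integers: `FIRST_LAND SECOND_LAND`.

Beat 0 (L): throw ball1 h=3 -> lands@3:R; in-air after throw: [b1@3:R]
Beat 1 (R): throw ball2 h=1 -> lands@2:L; in-air after throw: [b2@2:L b1@3:R]
Beat 2 (L): throw ball2 h=2 -> lands@4:L; in-air after throw: [b1@3:R b2@4:L]
Beat 3 (R): throw ball1 h=2 -> lands@5:R; in-air after throw: [b2@4:L b1@5:R]
Beat 4 (L): throw ball2 h=3 -> lands@7:R; in-air after throw: [b1@5:R b2@7:R]
Beat 5 (R): throw ball1 h=1 -> lands@6:L; in-air after throw: [b1@6:L b2@7:R]
Ball 1: thrown@0 h=3 -> first land @3; rethrown@3 h=2 -> second land @5

Answer: 3 5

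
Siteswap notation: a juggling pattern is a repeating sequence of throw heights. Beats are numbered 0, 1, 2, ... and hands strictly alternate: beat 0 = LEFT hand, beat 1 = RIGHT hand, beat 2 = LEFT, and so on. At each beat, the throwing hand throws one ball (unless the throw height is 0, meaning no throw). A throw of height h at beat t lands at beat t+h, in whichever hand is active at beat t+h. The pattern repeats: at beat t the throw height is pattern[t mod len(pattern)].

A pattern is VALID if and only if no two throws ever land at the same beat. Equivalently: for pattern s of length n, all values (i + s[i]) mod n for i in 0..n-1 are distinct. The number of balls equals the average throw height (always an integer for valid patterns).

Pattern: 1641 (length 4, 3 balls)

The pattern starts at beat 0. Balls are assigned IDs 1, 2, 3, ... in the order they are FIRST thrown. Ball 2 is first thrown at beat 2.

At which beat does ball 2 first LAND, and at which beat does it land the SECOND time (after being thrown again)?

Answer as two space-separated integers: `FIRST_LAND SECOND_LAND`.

Answer: 6 10

Derivation:
Beat 0 (L): throw ball1 h=1 -> lands@1:R; in-air after throw: [b1@1:R]
Beat 1 (R): throw ball1 h=6 -> lands@7:R; in-air after throw: [b1@7:R]
Beat 2 (L): throw ball2 h=4 -> lands@6:L; in-air after throw: [b2@6:L b1@7:R]
Beat 3 (R): throw ball3 h=1 -> lands@4:L; in-air after throw: [b3@4:L b2@6:L b1@7:R]
Beat 4 (L): throw ball3 h=1 -> lands@5:R; in-air after throw: [b3@5:R b2@6:L b1@7:R]
Beat 5 (R): throw ball3 h=6 -> lands@11:R; in-air after throw: [b2@6:L b1@7:R b3@11:R]
Beat 6 (L): throw ball2 h=4 -> lands@10:L; in-air after throw: [b1@7:R b2@10:L b3@11:R]
Beat 7 (R): throw ball1 h=1 -> lands@8:L; in-air after throw: [b1@8:L b2@10:L b3@11:R]
Beat 8 (L): throw ball1 h=1 -> lands@9:R; in-air after throw: [b1@9:R b2@10:L b3@11:R]
Beat 9 (R): throw ball1 h=6 -> lands@15:R; in-air after throw: [b2@10:L b3@11:R b1@15:R]
Beat 10 (L): throw ball2 h=4 -> lands@14:L; in-air after throw: [b3@11:R b2@14:L b1@15:R]
Ball 2: thrown@2 h=4 -> first land @6; rethrown@6 h=4 -> second land @10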